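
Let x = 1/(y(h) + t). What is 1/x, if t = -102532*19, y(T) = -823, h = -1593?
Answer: -1948931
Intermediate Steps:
t = -1948108
x = -1/1948931 (x = 1/(-823 - 1948108) = 1/(-1948931) = -1/1948931 ≈ -5.1310e-7)
1/x = 1/(-1/1948931) = -1948931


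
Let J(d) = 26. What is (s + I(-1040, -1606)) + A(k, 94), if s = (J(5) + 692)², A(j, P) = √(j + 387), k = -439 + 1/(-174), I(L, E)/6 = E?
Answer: 505888 + I*√1574526/174 ≈ 5.0589e+5 + 7.2115*I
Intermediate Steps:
I(L, E) = 6*E
k = -76387/174 (k = -439 - 1/174 = -76387/174 ≈ -439.01)
A(j, P) = √(387 + j)
s = 515524 (s = (26 + 692)² = 718² = 515524)
(s + I(-1040, -1606)) + A(k, 94) = (515524 + 6*(-1606)) + √(387 - 76387/174) = (515524 - 9636) + √(-9049/174) = 505888 + I*√1574526/174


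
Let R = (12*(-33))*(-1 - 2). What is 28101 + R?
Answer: 29289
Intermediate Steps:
R = 1188 (R = -396*(-3) = 1188)
28101 + R = 28101 + 1188 = 29289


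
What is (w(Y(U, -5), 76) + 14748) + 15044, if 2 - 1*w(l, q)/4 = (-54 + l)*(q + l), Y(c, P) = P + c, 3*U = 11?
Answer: 416936/9 ≈ 46326.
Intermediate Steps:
U = 11/3 (U = (1/3)*11 = 11/3 ≈ 3.6667)
w(l, q) = 8 - 4*(-54 + l)*(l + q) (w(l, q) = 8 - 4*(-54 + l)*(q + l) = 8 - 4*(-54 + l)*(l + q))
(w(Y(U, -5), 76) + 14748) + 15044 = ((8 - 4*(-5 + 11/3)**2 + 216*(-5 + 11/3) + 216*76 - 4*(-5 + 11/3)*76) + 14748) + 15044 = ((8 - 4*(-4/3)**2 + 216*(-4/3) + 16416 - 4*(-4/3)*76) + 14748) + 15044 = ((8 - 4*16/9 - 288 + 16416 + 1216/3) + 14748) + 15044 = ((8 - 64/9 - 288 + 16416 + 1216/3) + 14748) + 15044 = (148808/9 + 14748) + 15044 = 281540/9 + 15044 = 416936/9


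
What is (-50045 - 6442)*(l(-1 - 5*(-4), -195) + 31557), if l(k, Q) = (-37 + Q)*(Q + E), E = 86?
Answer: -3211003515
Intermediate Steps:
l(k, Q) = (-37 + Q)*(86 + Q) (l(k, Q) = (-37 + Q)*(Q + 86) = (-37 + Q)*(86 + Q))
(-50045 - 6442)*(l(-1 - 5*(-4), -195) + 31557) = (-50045 - 6442)*((-3182 + (-195)² + 49*(-195)) + 31557) = -56487*((-3182 + 38025 - 9555) + 31557) = -56487*(25288 + 31557) = -56487*56845 = -3211003515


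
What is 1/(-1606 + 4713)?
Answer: 1/3107 ≈ 0.00032185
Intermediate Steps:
1/(-1606 + 4713) = 1/3107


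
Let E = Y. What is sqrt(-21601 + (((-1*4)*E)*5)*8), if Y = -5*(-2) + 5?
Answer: I*sqrt(24001) ≈ 154.92*I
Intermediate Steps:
Y = 15 (Y = 10 + 5 = 15)
E = 15
sqrt(-21601 + (((-1*4)*E)*5)*8) = sqrt(-21601 + ((-1*4*15)*5)*8) = sqrt(-21601 + (-4*15*5)*8) = sqrt(-21601 - 60*5*8) = sqrt(-21601 - 300*8) = sqrt(-21601 - 2400) = sqrt(-24001) = I*sqrt(24001)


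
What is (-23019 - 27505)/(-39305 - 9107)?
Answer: 12631/12103 ≈ 1.0436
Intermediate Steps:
(-23019 - 27505)/(-39305 - 9107) = -50524/(-48412) = -50524*(-1/48412) = 12631/12103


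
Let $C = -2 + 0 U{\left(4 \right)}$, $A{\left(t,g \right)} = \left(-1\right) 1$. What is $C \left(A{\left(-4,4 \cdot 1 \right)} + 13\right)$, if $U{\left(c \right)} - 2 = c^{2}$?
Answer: $-24$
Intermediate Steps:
$U{\left(c \right)} = 2 + c^{2}$
$A{\left(t,g \right)} = -1$
$C = -2$ ($C = -2 + 0 \left(2 + 4^{2}\right) = -2 + 0 \left(2 + 16\right) = -2 + 0 \cdot 18 = -2 + 0 = -2$)
$C \left(A{\left(-4,4 \cdot 1 \right)} + 13\right) = - 2 \left(-1 + 13\right) = \left(-2\right) 12 = -24$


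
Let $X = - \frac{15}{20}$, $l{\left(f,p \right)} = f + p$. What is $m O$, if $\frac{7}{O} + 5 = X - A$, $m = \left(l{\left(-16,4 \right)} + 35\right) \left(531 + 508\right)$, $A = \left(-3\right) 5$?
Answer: $\frac{669116}{37} \approx 18084.0$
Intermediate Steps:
$A = -15$
$m = 23897$ ($m = \left(\left(-16 + 4\right) + 35\right) \left(531 + 508\right) = \left(-12 + 35\right) 1039 = 23 \cdot 1039 = 23897$)
$X = - \frac{3}{4}$ ($X = \left(-15\right) \frac{1}{20} = - \frac{3}{4} \approx -0.75$)
$O = \frac{28}{37}$ ($O = \frac{7}{-5 - - \frac{57}{4}} = \frac{7}{-5 + \left(- \frac{3}{4} + 15\right)} = \frac{7}{-5 + \frac{57}{4}} = \frac{7}{\frac{37}{4}} = 7 \cdot \frac{4}{37} = \frac{28}{37} \approx 0.75676$)
$m O = 23897 \cdot \frac{28}{37} = \frac{669116}{37}$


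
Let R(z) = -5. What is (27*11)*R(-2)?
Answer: -1485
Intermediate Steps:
(27*11)*R(-2) = (27*11)*(-5) = 297*(-5) = -1485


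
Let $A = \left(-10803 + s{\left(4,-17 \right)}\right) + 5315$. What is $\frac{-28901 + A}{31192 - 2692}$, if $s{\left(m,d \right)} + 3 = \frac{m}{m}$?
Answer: $- \frac{34391}{28500} \approx -1.2067$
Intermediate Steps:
$s{\left(m,d \right)} = -2$ ($s{\left(m,d \right)} = -3 + \frac{m}{m} = -3 + 1 = -2$)
$A = -5490$ ($A = \left(-10803 - 2\right) + 5315 = -10805 + 5315 = -5490$)
$\frac{-28901 + A}{31192 - 2692} = \frac{-28901 - 5490}{31192 - 2692} = - \frac{34391}{28500}$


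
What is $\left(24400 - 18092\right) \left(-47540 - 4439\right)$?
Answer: $-327883532$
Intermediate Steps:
$\left(24400 - 18092\right) \left(-47540 - 4439\right) = 6308 \left(-51979\right) = -327883532$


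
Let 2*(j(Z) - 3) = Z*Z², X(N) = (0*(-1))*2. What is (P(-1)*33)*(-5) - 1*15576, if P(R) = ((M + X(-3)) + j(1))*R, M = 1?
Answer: -29667/2 ≈ -14834.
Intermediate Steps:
X(N) = 0 (X(N) = 0*2 = 0)
j(Z) = 3 + Z³/2 (j(Z) = 3 + (Z*Z²)/2 = 3 + Z³/2)
P(R) = 9*R/2 (P(R) = ((1 + 0) + (3 + (½)*1³))*R = (1 + (3 + (½)*1))*R = (1 + (3 + ½))*R = (1 + 7/2)*R = 9*R/2)
(P(-1)*33)*(-5) - 1*15576 = (((9/2)*(-1))*33)*(-5) - 1*15576 = -9/2*33*(-5) - 15576 = -297/2*(-5) - 15576 = 1485/2 - 15576 = -29667/2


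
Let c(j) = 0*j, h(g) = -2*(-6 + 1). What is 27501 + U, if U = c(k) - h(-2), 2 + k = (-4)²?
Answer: 27491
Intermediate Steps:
h(g) = 10 (h(g) = -2*(-5) = 10)
k = 14 (k = -2 + (-4)² = -2 + 16 = 14)
c(j) = 0
U = -10 (U = 0 - 1*10 = 0 - 10 = -10)
27501 + U = 27501 - 10 = 27491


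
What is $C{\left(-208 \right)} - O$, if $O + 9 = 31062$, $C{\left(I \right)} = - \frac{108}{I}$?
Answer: $- \frac{1614729}{52} \approx -31052.0$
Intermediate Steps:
$O = 31053$ ($O = -9 + 31062 = 31053$)
$C{\left(-208 \right)} - O = - \frac{108}{-208} - 31053 = \left(-108\right) \left(- \frac{1}{208}\right) - 31053 = \frac{27}{52} - 31053 = - \frac{1614729}{52}$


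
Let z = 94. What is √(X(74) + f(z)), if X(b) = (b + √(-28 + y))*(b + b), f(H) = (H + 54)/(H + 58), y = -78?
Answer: √(15816094 + 213712*I*√106)/38 ≈ 104.91 + 7.2623*I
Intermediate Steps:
f(H) = (54 + H)/(58 + H)
X(b) = 2*b*(b + I*√106) (X(b) = (b + √(-28 - 78))*(b + b) = (b + √(-106))*(2*b) = (b + I*√106)*(2*b) = 2*b*(b + I*√106))
√(X(74) + f(z)) = √(2*74*(74 + I*√106) + (54 + 94)/(58 + 94)) = √((10952 + 148*I*√106) + 148/152) = √((10952 + 148*I*√106) + (1/152)*148) = √((10952 + 148*I*√106) + 37/38) = √(416213/38 + 148*I*√106)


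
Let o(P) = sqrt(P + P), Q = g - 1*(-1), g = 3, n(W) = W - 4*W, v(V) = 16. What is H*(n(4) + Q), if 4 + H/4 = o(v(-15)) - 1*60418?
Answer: 1933504 - 128*sqrt(2) ≈ 1.9333e+6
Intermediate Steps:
n(W) = -3*W
Q = 4 (Q = 3 - 1*(-1) = 3 + 1 = 4)
o(P) = sqrt(2)*sqrt(P) (o(P) = sqrt(2*P) = sqrt(2)*sqrt(P))
H = -241688 + 16*sqrt(2) (H = -16 + 4*(sqrt(2)*sqrt(16) - 1*60418) = -16 + 4*(sqrt(2)*4 - 60418) = -16 + 4*(4*sqrt(2) - 60418) = -16 + 4*(-60418 + 4*sqrt(2)) = -16 + (-241672 + 16*sqrt(2)) = -241688 + 16*sqrt(2) ≈ -2.4167e+5)
H*(n(4) + Q) = (-241688 + 16*sqrt(2))*(-3*4 + 4) = (-241688 + 16*sqrt(2))*(-12 + 4) = (-241688 + 16*sqrt(2))*(-8) = 1933504 - 128*sqrt(2)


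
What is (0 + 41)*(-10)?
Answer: -410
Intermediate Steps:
(0 + 41)*(-10) = 41*(-10) = -410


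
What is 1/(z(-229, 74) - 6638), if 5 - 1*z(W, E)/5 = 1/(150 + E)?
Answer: -224/1481317 ≈ -0.00015122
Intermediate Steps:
z(W, E) = 25 - 5/(150 + E)
1/(z(-229, 74) - 6638) = 1/(5*(749 + 5*74)/(150 + 74) - 6638) = 1/(5*(749 + 370)/224 - 6638) = 1/(5*(1/224)*1119 - 6638) = 1/(5595/224 - 6638) = 1/(-1481317/224) = -224/1481317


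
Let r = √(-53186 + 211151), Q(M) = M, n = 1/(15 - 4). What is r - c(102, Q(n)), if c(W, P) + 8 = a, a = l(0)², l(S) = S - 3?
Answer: -1 + √157965 ≈ 396.45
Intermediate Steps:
l(S) = -3 + S
n = 1/11 ≈ 0.090909
a = 9 (a = (-3 + 0)² = (-3)² = 9)
c(W, P) = 1 (c(W, P) = -8 + 9 = 1)
r = √157965 ≈ 397.45
r - c(102, Q(n)) = √157965 - 1*1 = √157965 - 1 = -1 + √157965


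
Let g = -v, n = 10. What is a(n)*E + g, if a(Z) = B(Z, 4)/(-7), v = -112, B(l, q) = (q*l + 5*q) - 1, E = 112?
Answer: -832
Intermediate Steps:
B(l, q) = -1 + 5*q + l*q (B(l, q) = (l*q + 5*q) - 1 = (5*q + l*q) - 1 = -1 + 5*q + l*q)
a(Z) = -19/7 - 4*Z/7 (a(Z) = (-1 + 5*4 + Z*4)/(-7) = (-1 + 20 + 4*Z)*(-⅐) = (19 + 4*Z)*(-⅐) = -19/7 - 4*Z/7)
g = 112 (g = -1*(-112) = 112)
a(n)*E + g = (-19/7 - 4/7*10)*112 + 112 = (-19/7 - 40/7)*112 + 112 = -59/7*112 + 112 = -944 + 112 = -832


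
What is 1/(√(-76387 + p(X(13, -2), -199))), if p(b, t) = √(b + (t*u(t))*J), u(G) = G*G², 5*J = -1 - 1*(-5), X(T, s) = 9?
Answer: -I*√5/√(381935 - √31364784245) ≈ -0.0049407*I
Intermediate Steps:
J = ⅘ (J = (-1 - 1*(-5))/5 = (-1 + 5)/5 = (⅕)*4 = ⅘ ≈ 0.80000)
u(G) = G³
p(b, t) = √(b + 4*t⁴/5) (p(b, t) = √(b + (t*t³)*(⅘)) = √(b + t⁴*(⅘)) = √(b + 4*t⁴/5))
1/(√(-76387 + p(X(13, -2), -199))) = 1/(√(-76387 + √(20*(-199)⁴ + 25*9)/5)) = 1/(√(-76387 + √(20*1568239201 + 225)/5)) = 1/(√(-76387 + √(31364784020 + 225)/5)) = 1/(√(-76387 + √31364784245/5)) = (-76387 + √31364784245/5)^(-½)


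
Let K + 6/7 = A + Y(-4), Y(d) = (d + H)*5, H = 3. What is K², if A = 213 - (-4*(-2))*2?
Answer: 1790244/49 ≈ 36536.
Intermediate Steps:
Y(d) = 15 + 5*d (Y(d) = (d + 3)*5 = (3 + d)*5 = 15 + 5*d)
A = 197 (A = 213 - 8*2 = 213 - 1*16 = 213 - 16 = 197)
K = 1338/7 (K = -6/7 + (197 + (15 + 5*(-4))) = -6/7 + (197 + (15 - 20)) = -6/7 + (197 - 5) = -6/7 + 192 = 1338/7 ≈ 191.14)
K² = (1338/7)² = 1790244/49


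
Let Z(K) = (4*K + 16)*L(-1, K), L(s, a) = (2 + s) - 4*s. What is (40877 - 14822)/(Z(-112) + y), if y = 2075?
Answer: -5211/17 ≈ -306.53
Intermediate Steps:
L(s, a) = 2 - 3*s
Z(K) = 80 + 20*K (Z(K) = (4*K + 16)*(2 - 3*(-1)) = (16 + 4*K)*(2 + 3) = (16 + 4*K)*5 = 80 + 20*K)
(40877 - 14822)/(Z(-112) + y) = (40877 - 14822)/((80 + 20*(-112)) + 2075) = 26055/((80 - 2240) + 2075) = 26055/(-2160 + 2075) = 26055/(-85) = 26055*(-1/85) = -5211/17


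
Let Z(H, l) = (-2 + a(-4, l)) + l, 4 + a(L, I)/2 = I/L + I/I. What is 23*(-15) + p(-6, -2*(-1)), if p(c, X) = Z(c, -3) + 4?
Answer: -701/2 ≈ -350.50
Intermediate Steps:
a(L, I) = -6 + 2*I/L (a(L, I) = -8 + 2*(I/L + I/I) = -8 + 2*(I/L + 1) = -8 + 2*(1 + I/L) = -8 + (2 + 2*I/L) = -6 + 2*I/L)
Z(H, l) = -8 + l/2 (Z(H, l) = (-2 + (-6 + 2*l/(-4))) + l = (-2 + (-6 + 2*l*(-1/4))) + l = (-2 + (-6 - l/2)) + l = (-8 - l/2) + l = -8 + l/2)
p(c, X) = -11/2 (p(c, X) = (-8 + (1/2)*(-3)) + 4 = (-8 - 3/2) + 4 = -19/2 + 4 = -11/2)
23*(-15) + p(-6, -2*(-1)) = 23*(-15) - 11/2 = -345 - 11/2 = -701/2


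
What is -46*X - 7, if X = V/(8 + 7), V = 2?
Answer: -197/15 ≈ -13.133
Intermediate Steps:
X = 2/15 (X = 2/(8 + 7) = 2/15 ≈ 0.13333)
-46*X - 7 = -46*2/15 - 7 = -92/15 - 7 = -197/15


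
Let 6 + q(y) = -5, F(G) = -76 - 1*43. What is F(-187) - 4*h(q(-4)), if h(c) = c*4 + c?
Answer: 101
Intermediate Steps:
F(G) = -119 (F(G) = -76 - 43 = -119)
q(y) = -11 (q(y) = -6 - 5 = -11)
h(c) = 5*c (h(c) = 4*c + c = 5*c)
F(-187) - 4*h(q(-4)) = -119 - 4*5*(-11) = -119 - 4*(-55) = -119 - 1*(-220) = -119 + 220 = 101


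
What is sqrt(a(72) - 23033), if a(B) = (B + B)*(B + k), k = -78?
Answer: I*sqrt(23897) ≈ 154.59*I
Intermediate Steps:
a(B) = 2*B*(-78 + B) (a(B) = (B + B)*(B - 78) = (2*B)*(-78 + B) = 2*B*(-78 + B))
sqrt(a(72) - 23033) = sqrt(2*72*(-78 + 72) - 23033) = sqrt(2*72*(-6) - 23033) = sqrt(-864 - 23033) = sqrt(-23897) = I*sqrt(23897)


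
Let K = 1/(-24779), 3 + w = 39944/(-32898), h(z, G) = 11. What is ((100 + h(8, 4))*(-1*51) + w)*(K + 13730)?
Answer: -10567904763465084/135863257 ≈ -7.7783e+7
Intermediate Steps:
w = -69319/16449 (w = -3 + 39944/(-32898) = -3 + 39944*(-1/32898) = -3 - 19972/16449 = -69319/16449 ≈ -4.2142)
K = -1/24779 ≈ -4.0357e-5
((100 + h(8, 4))*(-1*51) + w)*(K + 13730) = ((100 + 11)*(-1*51) - 69319/16449)*(-1/24779 + 13730) = (111*(-51) - 69319/16449)*(340215669/24779) = (-5661 - 69319/16449)*(340215669/24779) = -93187108/16449*340215669/24779 = -10567904763465084/135863257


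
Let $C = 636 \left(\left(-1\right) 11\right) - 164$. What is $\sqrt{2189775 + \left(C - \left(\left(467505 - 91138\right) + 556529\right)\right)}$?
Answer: $\sqrt{1249719} \approx 1117.9$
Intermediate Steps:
$C = -7160$ ($C = 636 \left(-11\right) - 164 = -6996 - 164 = -7160$)
$\sqrt{2189775 + \left(C - \left(\left(467505 - 91138\right) + 556529\right)\right)} = \sqrt{2189775 - 940056} = \sqrt{1249719}$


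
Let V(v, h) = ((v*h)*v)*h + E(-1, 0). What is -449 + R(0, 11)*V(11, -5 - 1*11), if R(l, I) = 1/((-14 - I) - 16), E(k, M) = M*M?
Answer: -49385/41 ≈ -1204.5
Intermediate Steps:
E(k, M) = M²
R(l, I) = 1/(-30 - I)
V(v, h) = h²*v² (V(v, h) = ((v*h)*v)*h + 0² = ((h*v)*v)*h + 0 = (h*v²)*h + 0 = h²*v² + 0 = h²*v²)
-449 + R(0, 11)*V(11, -5 - 1*11) = -449 + (-1/(30 + 11))*((-5 - 1*11)²*11²) = -449 + (-1/41)*((-5 - 11)²*121) = -449 + (-1*1/41)*((-16)²*121) = -449 - 256*121/41 = -449 - 1/41*30976 = -449 - 30976/41 = -49385/41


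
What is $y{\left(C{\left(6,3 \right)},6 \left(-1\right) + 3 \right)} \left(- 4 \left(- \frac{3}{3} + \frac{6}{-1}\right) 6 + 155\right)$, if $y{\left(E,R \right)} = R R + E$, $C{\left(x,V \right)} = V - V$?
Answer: $2907$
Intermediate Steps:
$C{\left(x,V \right)} = 0$
$y{\left(E,R \right)} = E + R^{2}$ ($y{\left(E,R \right)} = R^{2} + E = E + R^{2}$)
$y{\left(C{\left(6,3 \right)},6 \left(-1\right) + 3 \right)} \left(- 4 \left(- \frac{3}{3} + \frac{6}{-1}\right) 6 + 155\right) = \left(0 + \left(6 \left(-1\right) + 3\right)^{2}\right) \left(- 4 \left(- \frac{3}{3} + \frac{6}{-1}\right) 6 + 155\right) = \left(0 + \left(-6 + 3\right)^{2}\right) \left(- 4 \left(\left(-3\right) \frac{1}{3} + 6 \left(-1\right)\right) 6 + 155\right) = \left(0 + \left(-3\right)^{2}\right) \left(- 4 \left(-1 - 6\right) 6 + 155\right) = \left(0 + 9\right) \left(\left(-4\right) \left(-7\right) 6 + 155\right) = 9 \left(28 \cdot 6 + 155\right) = 9 \left(168 + 155\right) = 9 \cdot 323 = 2907$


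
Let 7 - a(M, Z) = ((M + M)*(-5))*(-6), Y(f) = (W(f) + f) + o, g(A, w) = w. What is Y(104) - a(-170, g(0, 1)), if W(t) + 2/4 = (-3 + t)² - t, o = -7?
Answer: -27/2 ≈ -13.500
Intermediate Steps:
W(t) = -½ + (-3 + t)² - t (W(t) = -½ + ((-3 + t)² - t) = -½ + (-3 + t)² - t)
Y(f) = 3/2 + f² - 6*f (Y(f) = ((17/2 + f² - 7*f) + f) - 7 = (17/2 + f² - 6*f) - 7 = 3/2 + f² - 6*f)
a(M, Z) = 7 - 60*M (a(M, Z) = 7 - (M + M)*(-5)*(-6) = 7 - (2*M)*(-5)*(-6) = 7 - (-10*M)*(-6) = 7 - 60*M)
Y(104) - a(-170, g(0, 1)) = (3/2 + 104² - 6*104) - (7 - 60*(-170)) = (3/2 + 10816 - 624) - (7 + 10200) = 20387/2 - 1*10207 = 20387/2 - 10207 = -27/2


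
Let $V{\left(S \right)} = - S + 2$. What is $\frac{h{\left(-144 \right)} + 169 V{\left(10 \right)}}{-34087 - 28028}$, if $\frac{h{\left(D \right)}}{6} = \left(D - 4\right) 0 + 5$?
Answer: $\frac{1322}{62115} \approx 0.021283$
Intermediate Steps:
$h{\left(D \right)} = 30$ ($h{\left(D \right)} = 6 \left(\left(D - 4\right) 0 + 5\right) = 6 \left(\left(-4 + D\right) 0 + 5\right) = 6 \left(0 + 5\right) = 6 \cdot 5 = 30$)
$V{\left(S \right)} = 2 - S$
$\frac{h{\left(-144 \right)} + 169 V{\left(10 \right)}}{-34087 - 28028} = \frac{30 + 169 \left(2 - 10\right)}{-34087 - 28028} = \frac{30 + 169 \left(2 - 10\right)}{-62115} = \left(30 + 169 \left(-8\right)\right) \left(- \frac{1}{62115}\right) = \left(30 - 1352\right) \left(- \frac{1}{62115}\right) = \left(-1322\right) \left(- \frac{1}{62115}\right) = \frac{1322}{62115}$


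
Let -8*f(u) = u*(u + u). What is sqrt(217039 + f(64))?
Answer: sqrt(216015) ≈ 464.77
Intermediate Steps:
f(u) = -u**2/4 (f(u) = -u*(u + u)/8 = -u*2*u/8 = -u**2/4)
sqrt(217039 + f(64)) = sqrt(217039 - 1/4*64**2) = sqrt(217039 - 1/4*4096) = sqrt(217039 - 1024) = sqrt(216015)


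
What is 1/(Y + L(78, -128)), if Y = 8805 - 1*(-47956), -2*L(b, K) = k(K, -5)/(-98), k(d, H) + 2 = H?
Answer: 28/1589307 ≈ 1.7618e-5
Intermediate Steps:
k(d, H) = -2 + H
L(b, K) = -1/28 (L(b, K) = -(-2 - 5)/(2*(-98)) = -(-7)*(-1)/(2*98) = -½*1/14 = -1/28)
Y = 56761 (Y = 8805 + 47956 = 56761)
1/(Y + L(78, -128)) = 1/(56761 - 1/28) = 1/(1589307/28) = 28/1589307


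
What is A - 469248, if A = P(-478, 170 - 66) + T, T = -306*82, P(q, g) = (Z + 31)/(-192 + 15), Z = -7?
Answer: -29166068/59 ≈ -4.9434e+5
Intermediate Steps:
P(q, g) = -8/59 (P(q, g) = (-7 + 31)/(-192 + 15) = 24/(-177) = 24*(-1/177) = -8/59)
T = -25092
A = -1480436/59 (A = -8/59 - 25092 = -1480436/59 ≈ -25092.)
A - 469248 = -1480436/59 - 469248 = -29166068/59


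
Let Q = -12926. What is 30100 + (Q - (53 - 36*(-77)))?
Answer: 14349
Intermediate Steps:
30100 + (Q - (53 - 36*(-77))) = 30100 + (-12926 - (53 - 36*(-77))) = 30100 + (-12926 - (53 + 2772)) = 30100 + (-12926 - 1*2825) = 30100 + (-12926 - 2825) = 30100 - 15751 = 14349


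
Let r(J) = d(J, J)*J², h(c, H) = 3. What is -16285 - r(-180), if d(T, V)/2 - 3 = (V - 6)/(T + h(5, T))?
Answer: -16448015/59 ≈ -2.7878e+5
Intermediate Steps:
d(T, V) = 6 + 2*(-6 + V)/(3 + T) (d(T, V) = 6 + 2*((V - 6)/(T + 3)) = 6 + 2*((-6 + V)/(3 + T)) = 6 + 2*(-6 + V)/(3 + T))
r(J) = 2*J²*(3 + 4*J)/(3 + J) (r(J) = (2*(3 + J + 3*J)/(3 + J))*J² = (2*(3 + 4*J)/(3 + J))*J² = 2*J²*(3 + 4*J)/(3 + J))
-16285 - r(-180) = -16285 - (-180)²*(6 + 8*(-180))/(3 - 180) = -16285 - 32400*(6 - 1440)/(-177) = -16285 - 32400*(-1)*(-1434)/177 = -16285 - 1*15487200/59 = -16285 - 15487200/59 = -16448015/59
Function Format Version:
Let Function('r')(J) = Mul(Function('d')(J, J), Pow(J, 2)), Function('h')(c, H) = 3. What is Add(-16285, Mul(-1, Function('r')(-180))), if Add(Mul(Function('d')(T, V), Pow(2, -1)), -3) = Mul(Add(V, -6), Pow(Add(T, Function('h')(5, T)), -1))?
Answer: Rational(-16448015, 59) ≈ -2.7878e+5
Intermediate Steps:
Function('d')(T, V) = Add(6, Mul(2, Pow(Add(3, T), -1), Add(-6, V))) (Function('d')(T, V) = Add(6, Mul(2, Mul(Add(V, -6), Pow(Add(T, 3), -1)))) = Add(6, Mul(2, Mul(Add(-6, V), Pow(Add(3, T), -1)))) = Add(6, Mul(2, Mul(Pow(Add(3, T), -1), Add(-6, V)))) = Add(6, Mul(2, Pow(Add(3, T), -1), Add(-6, V))))
Function('r')(J) = Mul(2, Pow(J, 2), Pow(Add(3, J), -1), Add(3, Mul(4, J))) (Function('r')(J) = Mul(Mul(2, Pow(Add(3, J), -1), Add(3, J, Mul(3, J))), Pow(J, 2)) = Mul(Mul(2, Pow(Add(3, J), -1), Add(3, Mul(4, J))), Pow(J, 2)) = Mul(2, Pow(J, 2), Pow(Add(3, J), -1), Add(3, Mul(4, J))))
Add(-16285, Mul(-1, Function('r')(-180))) = Add(-16285, Mul(-1, Mul(Pow(-180, 2), Pow(Add(3, -180), -1), Add(6, Mul(8, -180))))) = Add(-16285, Mul(-1, Mul(32400, Pow(-177, -1), Add(6, -1440)))) = Add(-16285, Mul(-1, Mul(32400, Rational(-1, 177), -1434))) = Add(-16285, Mul(-1, Rational(15487200, 59))) = Add(-16285, Rational(-15487200, 59)) = Rational(-16448015, 59)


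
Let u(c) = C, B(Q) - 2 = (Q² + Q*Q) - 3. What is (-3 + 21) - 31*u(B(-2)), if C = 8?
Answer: -230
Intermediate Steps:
B(Q) = -1 + 2*Q² (B(Q) = 2 + ((Q² + Q*Q) - 3) = 2 + ((Q² + Q²) - 3) = 2 + (2*Q² - 3) = 2 + (-3 + 2*Q²) = -1 + 2*Q²)
u(c) = 8
(-3 + 21) - 31*u(B(-2)) = (-3 + 21) - 31*8 = 18 - 248 = -230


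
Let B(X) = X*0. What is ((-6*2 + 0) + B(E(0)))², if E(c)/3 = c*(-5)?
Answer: 144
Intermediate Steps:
E(c) = -15*c (E(c) = 3*(c*(-5)) = 3*(-5*c) = -15*c)
B(X) = 0
((-6*2 + 0) + B(E(0)))² = ((-6*2 + 0) + 0)² = ((-12 + 0) + 0)² = (-12 + 0)² = (-12)² = 144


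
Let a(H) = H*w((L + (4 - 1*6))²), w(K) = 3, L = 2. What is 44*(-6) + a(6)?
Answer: -246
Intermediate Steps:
a(H) = 3*H (a(H) = H*3 = 3*H)
44*(-6) + a(6) = 44*(-6) + 3*6 = -264 + 18 = -246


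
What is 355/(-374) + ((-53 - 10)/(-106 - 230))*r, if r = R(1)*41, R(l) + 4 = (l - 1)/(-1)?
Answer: -23711/748 ≈ -31.699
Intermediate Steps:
R(l) = -3 - l (R(l) = -4 + (l - 1)/(-1) = -4 + (-1 + l)*(-1) = -4 + (1 - l) = -3 - l)
r = -164 (r = (-3 - 1*1)*41 = (-3 - 1)*41 = -4*41 = -164)
355/(-374) + ((-53 - 10)/(-106 - 230))*r = 355/(-374) + ((-53 - 10)/(-106 - 230))*(-164) = 355*(-1/374) - 63/(-336)*(-164) = -355/374 - 63*(-1/336)*(-164) = -355/374 + (3/16)*(-164) = -355/374 - 123/4 = -23711/748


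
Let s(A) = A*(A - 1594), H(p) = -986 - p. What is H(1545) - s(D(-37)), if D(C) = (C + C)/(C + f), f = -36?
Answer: -4882387/5329 ≈ -916.19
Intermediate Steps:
D(C) = 2*C/(-36 + C) (D(C) = (C + C)/(C - 36) = (2*C)/(-36 + C) = 2*C/(-36 + C))
s(A) = A*(-1594 + A)
H(1545) - s(D(-37)) = (-986 - 1*1545) - 2*(-37)/(-36 - 37)*(-1594 + 2*(-37)/(-36 - 37)) = (-986 - 1545) - 2*(-37)/(-73)*(-1594 + 2*(-37)/(-73)) = -2531 - 2*(-37)*(-1/73)*(-1594 + 2*(-37)*(-1/73)) = -2531 - 74*(-1594 + 74/73)/73 = -2531 - 74*(-116288)/(73*73) = -2531 - 1*(-8605312/5329) = -2531 + 8605312/5329 = -4882387/5329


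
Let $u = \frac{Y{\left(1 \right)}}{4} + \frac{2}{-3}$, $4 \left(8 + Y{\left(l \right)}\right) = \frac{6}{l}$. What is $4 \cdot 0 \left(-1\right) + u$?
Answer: $- \frac{55}{24} \approx -2.2917$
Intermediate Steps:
$Y{\left(l \right)} = -8 + \frac{3}{2 l}$ ($Y{\left(l \right)} = -8 + \frac{6 \frac{1}{l}}{4} = -8 + \frac{3}{2 l}$)
$u = - \frac{55}{24}$ ($u = \frac{-8 + \frac{3}{2 \cdot 1}}{4} + \frac{2}{-3} = \left(-8 + \frac{3}{2} \cdot 1\right) \frac{1}{4} + 2 \left(- \frac{1}{3}\right) = \left(-8 + \frac{3}{2}\right) \frac{1}{4} - \frac{2}{3} = \left(- \frac{13}{2}\right) \frac{1}{4} - \frac{2}{3} = - \frac{13}{8} - \frac{2}{3} = - \frac{55}{24} \approx -2.2917$)
$4 \cdot 0 \left(-1\right) + u = 4 \cdot 0 \left(-1\right) - \frac{55}{24} = 4 \cdot 0 - \frac{55}{24} = 0 - \frac{55}{24} = - \frac{55}{24}$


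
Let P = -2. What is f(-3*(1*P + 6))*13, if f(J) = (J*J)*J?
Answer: -22464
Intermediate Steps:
f(J) = J³ (f(J) = J²*J = J³)
f(-3*(1*P + 6))*13 = (-3*(1*(-2) + 6))³*13 = (-3*(-2 + 6))³*13 = (-3*4)³*13 = (-12)³*13 = -1728*13 = -22464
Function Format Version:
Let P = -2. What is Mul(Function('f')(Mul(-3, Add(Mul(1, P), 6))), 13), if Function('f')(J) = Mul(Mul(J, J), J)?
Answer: -22464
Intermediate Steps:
Function('f')(J) = Pow(J, 3) (Function('f')(J) = Mul(Pow(J, 2), J) = Pow(J, 3))
Mul(Function('f')(Mul(-3, Add(Mul(1, P), 6))), 13) = Mul(Pow(Mul(-3, Add(Mul(1, -2), 6)), 3), 13) = Mul(Pow(Mul(-3, Add(-2, 6)), 3), 13) = Mul(Pow(Mul(-3, 4), 3), 13) = Mul(Pow(-12, 3), 13) = Mul(-1728, 13) = -22464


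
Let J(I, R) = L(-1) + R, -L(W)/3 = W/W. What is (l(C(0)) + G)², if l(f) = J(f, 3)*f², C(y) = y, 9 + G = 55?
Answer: 2116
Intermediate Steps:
G = 46 (G = -9 + 55 = 46)
L(W) = -3 (L(W) = -3*W/W = -3*1 = -3)
J(I, R) = -3 + R
l(f) = 0 (l(f) = (-3 + 3)*f² = 0*f² = 0)
(l(C(0)) + G)² = (0 + 46)² = 46² = 2116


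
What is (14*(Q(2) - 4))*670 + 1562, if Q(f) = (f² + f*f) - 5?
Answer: -7818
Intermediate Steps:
Q(f) = -5 + 2*f² (Q(f) = (f² + f²) - 5 = 2*f² - 5 = -5 + 2*f²)
(14*(Q(2) - 4))*670 + 1562 = (14*((-5 + 2*2²) - 4))*670 + 1562 = (14*((-5 + 2*4) - 4))*670 + 1562 = (14*((-5 + 8) - 4))*670 + 1562 = (14*(3 - 4))*670 + 1562 = (14*(-1))*670 + 1562 = -14*670 + 1562 = -9380 + 1562 = -7818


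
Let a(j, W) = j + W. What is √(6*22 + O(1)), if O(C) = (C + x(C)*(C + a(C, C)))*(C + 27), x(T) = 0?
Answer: 4*√10 ≈ 12.649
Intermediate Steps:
a(j, W) = W + j
O(C) = C*(27 + C) (O(C) = (C + 0*(C + (C + C)))*(C + 27) = (C + 0*(C + 2*C))*(27 + C) = (C + 0*(3*C))*(27 + C) = (C + 0)*(27 + C) = C*(27 + C))
√(6*22 + O(1)) = √(6*22 + 1*(27 + 1)) = √(132 + 1*28) = √(132 + 28) = √160 = 4*√10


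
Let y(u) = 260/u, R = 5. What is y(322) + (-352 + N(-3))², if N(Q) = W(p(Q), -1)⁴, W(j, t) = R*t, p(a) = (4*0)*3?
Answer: 11999299/161 ≈ 74530.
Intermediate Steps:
p(a) = 0 (p(a) = 0*3 = 0)
W(j, t) = 5*t
N(Q) = 625 (N(Q) = (5*(-1))⁴ = (-5)⁴ = 625)
y(322) + (-352 + N(-3))² = 260/322 + (-352 + 625)² = 260*(1/322) + 273² = 130/161 + 74529 = 11999299/161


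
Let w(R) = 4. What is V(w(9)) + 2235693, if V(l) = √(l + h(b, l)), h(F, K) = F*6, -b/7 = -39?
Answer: 2235693 + √1642 ≈ 2.2357e+6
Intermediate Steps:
b = 273 (b = -7*(-39) = 273)
h(F, K) = 6*F
V(l) = √(1638 + l) (V(l) = √(l + 6*273) = √(l + 1638) = √(1638 + l))
V(w(9)) + 2235693 = √(1638 + 4) + 2235693 = √1642 + 2235693 = 2235693 + √1642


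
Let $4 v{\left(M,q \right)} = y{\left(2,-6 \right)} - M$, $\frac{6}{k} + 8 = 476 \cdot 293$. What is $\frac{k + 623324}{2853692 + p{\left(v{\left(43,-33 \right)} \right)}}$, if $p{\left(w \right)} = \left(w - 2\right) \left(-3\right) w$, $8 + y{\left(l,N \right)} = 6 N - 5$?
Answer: $\frac{43464382523}{198867658910} \approx 0.21856$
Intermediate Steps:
$k = \frac{3}{69730}$ ($k = \frac{6}{-8 + 476 \cdot 293} = \frac{6}{-8 + 139468} = \frac{6}{139460} = 6 \cdot \frac{1}{139460} = \frac{3}{69730} \approx 4.3023 \cdot 10^{-5}$)
$y{\left(l,N \right)} = -13 + 6 N$ ($y{\left(l,N \right)} = -8 + \left(6 N - 5\right) = -8 + \left(-5 + 6 N\right) = -13 + 6 N$)
$v{\left(M,q \right)} = - \frac{49}{4} - \frac{M}{4}$ ($v{\left(M,q \right)} = \frac{\left(-13 + 6 \left(-6\right)\right) - M}{4} = \frac{\left(-13 - 36\right) - M}{4} = \frac{-49 - M}{4} = - \frac{49}{4} - \frac{M}{4}$)
$p{\left(w \right)} = w \left(6 - 3 w\right)$ ($p{\left(w \right)} = \left(-2 + w\right) \left(-3\right) w = \left(6 - 3 w\right) w = w \left(6 - 3 w\right)$)
$\frac{k + 623324}{2853692 + p{\left(v{\left(43,-33 \right)} \right)}} = \frac{\frac{3}{69730} + 623324}{2853692 + 3 \left(- \frac{49}{4} - \frac{43}{4}\right) \left(2 - \left(- \frac{49}{4} - \frac{43}{4}\right)\right)} = \frac{43464382523}{69730 \left(2853692 + 3 \left(- \frac{49}{4} - \frac{43}{4}\right) \left(2 - \left(- \frac{49}{4} - \frac{43}{4}\right)\right)\right)} = \frac{43464382523}{69730 \left(2853692 + 3 \left(-23\right) \left(2 - -23\right)\right)} = \frac{43464382523}{69730 \left(2853692 + 3 \left(-23\right) \left(2 + 23\right)\right)} = \frac{43464382523}{69730 \left(2853692 + 3 \left(-23\right) 25\right)} = \frac{43464382523}{69730 \left(2853692 - 1725\right)} = \frac{43464382523}{69730 \cdot 2851967} = \frac{43464382523}{69730} \cdot \frac{1}{2851967} = \frac{43464382523}{198867658910}$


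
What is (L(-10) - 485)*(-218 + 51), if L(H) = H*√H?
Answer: 80995 + 1670*I*√10 ≈ 80995.0 + 5281.0*I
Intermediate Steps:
L(H) = H^(3/2)
(L(-10) - 485)*(-218 + 51) = ((-10)^(3/2) - 485)*(-218 + 51) = (-10*I*√10 - 485)*(-167) = (-485 - 10*I*√10)*(-167) = 80995 + 1670*I*√10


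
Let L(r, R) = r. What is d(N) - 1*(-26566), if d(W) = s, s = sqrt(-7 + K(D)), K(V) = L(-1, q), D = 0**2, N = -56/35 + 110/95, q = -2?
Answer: 26566 + 2*I*sqrt(2) ≈ 26566.0 + 2.8284*I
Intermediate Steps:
N = -42/95 (N = -56*1/35 + 110*(1/95) = -8/5 + 22/19 = -42/95 ≈ -0.44211)
D = 0
K(V) = -1
s = 2*I*sqrt(2) (s = sqrt(-7 - 1) = sqrt(-8) = 2*I*sqrt(2) ≈ 2.8284*I)
d(W) = 2*I*sqrt(2)
d(N) - 1*(-26566) = 2*I*sqrt(2) - 1*(-26566) = 2*I*sqrt(2) + 26566 = 26566 + 2*I*sqrt(2)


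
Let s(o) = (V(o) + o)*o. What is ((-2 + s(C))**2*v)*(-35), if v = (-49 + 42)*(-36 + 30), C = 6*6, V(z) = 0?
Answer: -2461420920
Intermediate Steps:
C = 36
s(o) = o**2 (s(o) = (0 + o)*o = o*o = o**2)
v = 42 (v = -7*(-6) = 42)
((-2 + s(C))**2*v)*(-35) = ((-2 + 36**2)**2*42)*(-35) = ((-2 + 1296)**2*42)*(-35) = (1294**2*42)*(-35) = (1674436*42)*(-35) = 70326312*(-35) = -2461420920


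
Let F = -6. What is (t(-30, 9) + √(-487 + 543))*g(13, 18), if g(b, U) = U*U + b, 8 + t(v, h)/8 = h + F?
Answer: -13480 + 674*√14 ≈ -10958.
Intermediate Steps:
t(v, h) = -112 + 8*h (t(v, h) = -64 + 8*(h - 6) = -64 + 8*(-6 + h) = -64 + (-48 + 8*h) = -112 + 8*h)
g(b, U) = b + U² (g(b, U) = U² + b = b + U²)
(t(-30, 9) + √(-487 + 543))*g(13, 18) = ((-112 + 8*9) + √(-487 + 543))*(13 + 18²) = ((-112 + 72) + √56)*(13 + 324) = (-40 + 2*√14)*337 = -13480 + 674*√14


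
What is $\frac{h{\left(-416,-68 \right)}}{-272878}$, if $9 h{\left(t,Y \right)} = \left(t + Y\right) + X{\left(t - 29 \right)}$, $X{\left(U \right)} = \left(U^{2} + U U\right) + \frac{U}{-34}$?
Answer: $- \frac{13449689}{83500668} \approx -0.16107$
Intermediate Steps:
$X{\left(U \right)} = 2 U^{2} - \frac{U}{34}$ ($X{\left(U \right)} = \left(U^{2} + U^{2}\right) + U \left(- \frac{1}{34}\right) = 2 U^{2} - \frac{U}{34}$)
$h{\left(t,Y \right)} = \frac{Y}{9} + \frac{t}{9} + \frac{\left(-1973 + 68 t\right) \left(-29 + t\right)}{306}$ ($h{\left(t,Y \right)} = \frac{\left(t + Y\right) + \frac{\left(t - 29\right) \left(-1 + 68 \left(t - 29\right)\right)}{34}}{9} = \frac{\left(Y + t\right) + \frac{\left(-29 + t\right) \left(-1 + 68 \left(-29 + t\right)\right)}{34}}{9} = \frac{\left(Y + t\right) + \frac{\left(-29 + t\right) \left(-1 + \left(-1972 + 68 t\right)\right)}{34}}{9} = \frac{\left(Y + t\right) + \frac{\left(-29 + t\right) \left(-1973 + 68 t\right)}{34}}{9} = \frac{\left(Y + t\right) + \frac{\left(-1973 + 68 t\right) \left(-29 + t\right)}{34}}{9} = \frac{Y + t + \frac{\left(-1973 + 68 t\right) \left(-29 + t\right)}{34}}{9} = \frac{Y}{9} + \frac{t}{9} + \frac{\left(-1973 + 68 t\right) \left(-29 + t\right)}{306}$)
$\frac{h{\left(-416,-68 \right)}}{-272878} = \frac{\frac{57217}{306} - - \frac{813488}{153} + \frac{1}{9} \left(-68\right) + \frac{2 \left(-416\right)^{2}}{9}}{-272878} = \left(\frac{57217}{306} + \frac{813488}{153} - \frac{68}{9} + \frac{2}{9} \cdot 173056\right) \left(- \frac{1}{272878}\right) = \left(\frac{57217}{306} + \frac{813488}{153} - \frac{68}{9} + \frac{346112}{9}\right) \left(- \frac{1}{272878}\right) = \frac{13449689}{306} \left(- \frac{1}{272878}\right) = - \frac{13449689}{83500668}$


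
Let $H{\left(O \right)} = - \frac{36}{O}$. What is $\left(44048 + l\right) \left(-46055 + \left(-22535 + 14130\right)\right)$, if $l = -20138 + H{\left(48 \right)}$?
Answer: $-1302097755$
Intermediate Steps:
$l = - \frac{80555}{4}$ ($l = -20138 - \frac{36}{48} = -20138 - \frac{3}{4} = - \frac{80555}{4} \approx -20139.0$)
$\left(44048 + l\right) \left(-46055 + \left(-22535 + 14130\right)\right) = \left(44048 - \frac{80555}{4}\right) \left(-46055 + \left(-22535 + 14130\right)\right) = \frac{95637 \left(-46055 - 8405\right)}{4} = \frac{95637}{4} \left(-54460\right) = -1302097755$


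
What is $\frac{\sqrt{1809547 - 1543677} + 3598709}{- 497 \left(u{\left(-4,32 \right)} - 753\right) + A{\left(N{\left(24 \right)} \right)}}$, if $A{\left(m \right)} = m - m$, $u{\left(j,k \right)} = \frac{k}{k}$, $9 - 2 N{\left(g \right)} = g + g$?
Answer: $\frac{3598709}{373744} + \frac{\sqrt{265870}}{373744} \approx 9.6302$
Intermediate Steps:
$N{\left(g \right)} = \frac{9}{2} - g$ ($N{\left(g \right)} = \frac{9}{2} - \frac{g + g}{2} = \frac{9}{2} - \frac{2 g}{2} = \frac{9}{2} - g$)
$u{\left(j,k \right)} = 1$
$A{\left(m \right)} = 0$
$\frac{\sqrt{1809547 - 1543677} + 3598709}{- 497 \left(u{\left(-4,32 \right)} - 753\right) + A{\left(N{\left(24 \right)} \right)}} = \frac{\sqrt{1809547 - 1543677} + 3598709}{- 497 \left(1 - 753\right) + 0} = \frac{\sqrt{265870} + 3598709}{\left(-497\right) \left(-752\right) + 0} = \frac{3598709 + \sqrt{265870}}{373744 + 0} = \frac{3598709 + \sqrt{265870}}{373744} = \left(3598709 + \sqrt{265870}\right) \frac{1}{373744} = \frac{3598709}{373744} + \frac{\sqrt{265870}}{373744}$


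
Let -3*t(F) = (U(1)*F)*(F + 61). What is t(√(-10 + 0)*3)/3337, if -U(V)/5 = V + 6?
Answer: -1050/3337 + 2135*I*√10/3337 ≈ -0.31465 + 2.0232*I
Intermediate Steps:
U(V) = -30 - 5*V (U(V) = -5*(V + 6) = -5*(6 + V) = -30 - 5*V)
t(F) = 35*F*(61 + F)/3 (t(F) = -(-30 - 5*1)*F*(F + 61)/3 = -(-30 - 5)*F*(61 + F)/3 = -(-35*F)*(61 + F)/3 = -(-35)*F*(61 + F)/3 = 35*F*(61 + F)/3)
t(√(-10 + 0)*3)/3337 = (35*(√(-10 + 0)*3)*(61 + √(-10 + 0)*3)/3)/3337 = (35*(√(-10)*3)*(61 + √(-10)*3)/3)*(1/3337) = (35*((I*√10)*3)*(61 + (I*√10)*3)/3)*(1/3337) = (35*(3*I*√10)*(61 + 3*I*√10)/3)*(1/3337) = (35*I*√10*(61 + 3*I*√10))*(1/3337) = 35*I*√10*(61 + 3*I*√10)/3337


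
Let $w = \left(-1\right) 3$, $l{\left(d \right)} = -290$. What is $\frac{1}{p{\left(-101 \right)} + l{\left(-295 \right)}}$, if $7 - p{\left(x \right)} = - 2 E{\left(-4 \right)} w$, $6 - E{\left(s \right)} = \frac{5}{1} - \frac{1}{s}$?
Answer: $- \frac{2}{575} \approx -0.0034783$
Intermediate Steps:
$w = -3$
$E{\left(s \right)} = 1 + \frac{1}{s}$ ($E{\left(s \right)} = 6 - \left(\frac{5}{1} - \frac{1}{s}\right) = 6 - \left(5 \cdot 1 - \frac{1}{s}\right) = 6 - \left(5 - \frac{1}{s}\right) = 1 + \frac{1}{s}$)
$p{\left(x \right)} = \frac{5}{2}$ ($p{\left(x \right)} = 7 - - 2 \frac{1 - 4}{-4} \left(-3\right) = 7 - - 2 \left(\left(- \frac{1}{4}\right) \left(-3\right)\right) \left(-3\right) = 7 - \left(-2\right) \frac{3}{4} \left(-3\right) = 7 - \left(- \frac{3}{2}\right) \left(-3\right) = 7 - \frac{9}{2} = \frac{5}{2}$)
$\frac{1}{p{\left(-101 \right)} + l{\left(-295 \right)}} = \frac{1}{\frac{5}{2} - 290} = \frac{1}{- \frac{575}{2}} = - \frac{2}{575}$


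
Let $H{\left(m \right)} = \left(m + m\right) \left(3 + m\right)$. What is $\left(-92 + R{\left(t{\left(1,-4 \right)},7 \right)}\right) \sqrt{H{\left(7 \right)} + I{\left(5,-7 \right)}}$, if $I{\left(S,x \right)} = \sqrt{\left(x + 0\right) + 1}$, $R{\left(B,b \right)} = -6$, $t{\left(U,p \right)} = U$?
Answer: $- 98 \sqrt{140 + i \sqrt{6}} \approx -1159.6 - 10.144 i$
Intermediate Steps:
$H{\left(m \right)} = 2 m \left(3 + m\right)$
$I{\left(S,x \right)} = \sqrt{1 + x}$ ($I{\left(S,x \right)} = \sqrt{x + 1} = \sqrt{1 + x}$)
$\left(-92 + R{\left(t{\left(1,-4 \right)},7 \right)}\right) \sqrt{H{\left(7 \right)} + I{\left(5,-7 \right)}} = \left(-92 - 6\right) \sqrt{2 \cdot 7 \left(3 + 7\right) + \sqrt{1 - 7}} = - 98 \sqrt{2 \cdot 7 \cdot 10 + \sqrt{-6}} = - 98 \sqrt{140 + i \sqrt{6}}$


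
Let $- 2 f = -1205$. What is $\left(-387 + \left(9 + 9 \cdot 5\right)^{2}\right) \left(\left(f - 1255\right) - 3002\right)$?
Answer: $- \frac{18484461}{2} \approx -9.2422 \cdot 10^{6}$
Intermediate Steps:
$f = \frac{1205}{2}$ ($f = \left(- \frac{1}{2}\right) \left(-1205\right) = \frac{1205}{2} \approx 602.5$)
$\left(-387 + \left(9 + 9 \cdot 5\right)^{2}\right) \left(\left(f - 1255\right) - 3002\right) = \left(-387 + \left(9 + 9 \cdot 5\right)^{2}\right) \left(\left(\frac{1205}{2} - 1255\right) - 3002\right) = \left(-387 + \left(9 + 45\right)^{2}\right) \left(\left(\frac{1205}{2} - 1255\right) - 3002\right) = \left(-387 + 54^{2}\right) \left(- \frac{1305}{2} - 3002\right) = \left(-387 + 2916\right) \left(- \frac{7309}{2}\right) = 2529 \left(- \frac{7309}{2}\right) = - \frac{18484461}{2}$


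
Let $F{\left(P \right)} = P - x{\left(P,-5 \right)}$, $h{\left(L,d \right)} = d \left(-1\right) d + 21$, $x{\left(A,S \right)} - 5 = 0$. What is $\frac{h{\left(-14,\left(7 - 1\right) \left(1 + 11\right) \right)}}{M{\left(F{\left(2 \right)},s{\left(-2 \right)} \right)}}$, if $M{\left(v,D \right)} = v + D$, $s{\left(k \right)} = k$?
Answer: $\frac{5163}{5} \approx 1032.6$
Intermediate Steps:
$x{\left(A,S \right)} = 5$ ($x{\left(A,S \right)} = 5 + 0 = 5$)
$h{\left(L,d \right)} = 21 - d^{2}$ ($h{\left(L,d \right)} = - d d + 21 = - d^{2} + 21 = 21 - d^{2}$)
$F{\left(P \right)} = -5 + P$ ($F{\left(P \right)} = P - 5 = -5 + P$)
$M{\left(v,D \right)} = D + v$
$\frac{h{\left(-14,\left(7 - 1\right) \left(1 + 11\right) \right)}}{M{\left(F{\left(2 \right)},s{\left(-2 \right)} \right)}} = \frac{21 - \left(\left(7 - 1\right) \left(1 + 11\right)\right)^{2}}{-2 + \left(-5 + 2\right)} = \frac{21 - \left(6 \cdot 12\right)^{2}}{-2 - 3} = \frac{21 - 72^{2}}{-5} = \left(21 - 5184\right) \left(- \frac{1}{5}\right) = \left(-5163\right) \left(- \frac{1}{5}\right) = \frac{5163}{5}$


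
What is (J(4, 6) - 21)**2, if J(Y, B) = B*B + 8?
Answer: 529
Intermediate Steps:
J(Y, B) = 8 + B**2 (J(Y, B) = B**2 + 8 = 8 + B**2)
(J(4, 6) - 21)**2 = ((8 + 6**2) - 21)**2 = ((8 + 36) - 21)**2 = (44 - 21)**2 = 23**2 = 529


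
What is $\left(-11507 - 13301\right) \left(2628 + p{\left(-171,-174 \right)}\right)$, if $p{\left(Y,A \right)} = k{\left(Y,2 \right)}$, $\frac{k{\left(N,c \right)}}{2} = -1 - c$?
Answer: $-65046576$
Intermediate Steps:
$k{\left(N,c \right)} = -2 - 2 c$ ($k{\left(N,c \right)} = 2 \left(-1 - c\right) = -2 - 2 c$)
$p{\left(Y,A \right)} = -6$ ($p{\left(Y,A \right)} = -2 - 4 = -6$)
$\left(-11507 - 13301\right) \left(2628 + p{\left(-171,-174 \right)}\right) = \left(-11507 - 13301\right) \left(2628 - 6\right) = \left(-24808\right) 2622 = -65046576$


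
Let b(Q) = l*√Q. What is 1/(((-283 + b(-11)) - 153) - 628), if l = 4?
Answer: -133/141534 - I*√11/283068 ≈ -0.0009397 - 1.1717e-5*I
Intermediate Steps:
b(Q) = 4*√Q
1/(((-283 + b(-11)) - 153) - 628) = 1/(((-283 + 4*√(-11)) - 153) - 628) = 1/(((-283 + 4*(I*√11)) - 153) - 628) = 1/(((-283 + 4*I*√11) - 153) - 628) = 1/((-436 + 4*I*√11) - 628) = 1/(-1064 + 4*I*√11)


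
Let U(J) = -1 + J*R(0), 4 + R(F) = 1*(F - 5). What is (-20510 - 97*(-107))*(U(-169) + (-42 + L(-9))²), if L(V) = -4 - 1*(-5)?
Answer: -32429331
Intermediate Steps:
R(F) = -9 + F (R(F) = -4 + 1*(F - 5) = -4 + 1*(-5 + F) = -4 + (-5 + F) = -9 + F)
L(V) = 1 (L(V) = -4 + 5 = 1)
U(J) = -1 - 9*J (U(J) = -1 + J*(-9 + 0) = -1 + J*(-9) = -1 - 9*J)
(-20510 - 97*(-107))*(U(-169) + (-42 + L(-9))²) = (-20510 - 97*(-107))*((-1 - 9*(-169)) + (-42 + 1)²) = (-20510 + 10379)*((-1 + 1521) + (-41)²) = -10131*(1520 + 1681) = -10131*3201 = -32429331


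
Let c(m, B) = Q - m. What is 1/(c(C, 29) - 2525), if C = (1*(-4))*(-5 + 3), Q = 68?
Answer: -1/2465 ≈ -0.00040568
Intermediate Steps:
C = 8 (C = -4*(-2) = 8)
c(m, B) = 68 - m
1/(c(C, 29) - 2525) = 1/((68 - 1*8) - 2525) = 1/((68 - 8) - 2525) = 1/(60 - 2525) = 1/(-2465) = -1/2465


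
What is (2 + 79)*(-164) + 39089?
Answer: 25805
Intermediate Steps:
(2 + 79)*(-164) + 39089 = 81*(-164) + 39089 = -13284 + 39089 = 25805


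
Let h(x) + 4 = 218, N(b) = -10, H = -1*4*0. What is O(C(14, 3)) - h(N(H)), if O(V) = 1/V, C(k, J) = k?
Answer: -2995/14 ≈ -213.93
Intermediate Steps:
H = 0 (H = -4*0 = 0)
h(x) = 214 (h(x) = -4 + 218 = 214)
O(C(14, 3)) - h(N(H)) = 1/14 - 1*214 = 1/14 - 214 = -2995/14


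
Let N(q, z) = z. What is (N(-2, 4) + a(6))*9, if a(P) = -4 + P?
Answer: 54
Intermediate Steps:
(N(-2, 4) + a(6))*9 = (4 + (-4 + 6))*9 = (4 + 2)*9 = 6*9 = 54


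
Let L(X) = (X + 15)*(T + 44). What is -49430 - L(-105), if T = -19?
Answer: -47180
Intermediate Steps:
L(X) = 375 + 25*X (L(X) = (X + 15)*(-19 + 44) = (15 + X)*25 = 375 + 25*X)
-49430 - L(-105) = -49430 - (375 + 25*(-105)) = -49430 - (375 - 2625) = -49430 - 1*(-2250) = -49430 + 2250 = -47180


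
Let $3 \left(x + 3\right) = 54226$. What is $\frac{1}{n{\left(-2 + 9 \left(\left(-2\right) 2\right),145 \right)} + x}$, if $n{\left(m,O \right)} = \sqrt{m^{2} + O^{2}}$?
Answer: $\frac{162651}{2939280868} - \frac{9 \sqrt{22469}}{2939280868} \approx 5.4878 \cdot 10^{-5}$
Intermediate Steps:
$n{\left(m,O \right)} = \sqrt{O^{2} + m^{2}}$
$x = \frac{54217}{3}$ ($x = -3 + \frac{1}{3} \cdot 54226 = -3 + \frac{54226}{3} = \frac{54217}{3} \approx 18072.0$)
$\frac{1}{n{\left(-2 + 9 \left(\left(-2\right) 2\right),145 \right)} + x} = \frac{1}{\sqrt{145^{2} + \left(-2 + 9 \left(\left(-2\right) 2\right)\right)^{2}} + \frac{54217}{3}} = \frac{1}{\sqrt{21025 + \left(-2 + 9 \left(-4\right)\right)^{2}} + \frac{54217}{3}} = \frac{1}{\sqrt{21025 + \left(-2 - 36\right)^{2}} + \frac{54217}{3}} = \frac{1}{\sqrt{21025 + \left(-38\right)^{2}} + \frac{54217}{3}} = \frac{1}{\sqrt{21025 + 1444} + \frac{54217}{3}} = \frac{1}{\sqrt{22469} + \frac{54217}{3}} = \frac{1}{\frac{54217}{3} + \sqrt{22469}}$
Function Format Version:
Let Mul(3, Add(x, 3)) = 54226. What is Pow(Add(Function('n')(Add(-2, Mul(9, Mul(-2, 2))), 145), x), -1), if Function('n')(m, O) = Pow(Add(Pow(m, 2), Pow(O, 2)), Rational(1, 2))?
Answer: Add(Rational(162651, 2939280868), Mul(Rational(-9, 2939280868), Pow(22469, Rational(1, 2)))) ≈ 5.4878e-5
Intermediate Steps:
Function('n')(m, O) = Pow(Add(Pow(O, 2), Pow(m, 2)), Rational(1, 2))
x = Rational(54217, 3) (x = Add(-3, Mul(Rational(1, 3), 54226)) = Add(-3, Rational(54226, 3)) = Rational(54217, 3) ≈ 18072.)
Pow(Add(Function('n')(Add(-2, Mul(9, Mul(-2, 2))), 145), x), -1) = Pow(Add(Pow(Add(Pow(145, 2), Pow(Add(-2, Mul(9, Mul(-2, 2))), 2)), Rational(1, 2)), Rational(54217, 3)), -1) = Pow(Add(Pow(Add(21025, Pow(Add(-2, Mul(9, -4)), 2)), Rational(1, 2)), Rational(54217, 3)), -1) = Pow(Add(Pow(Add(21025, Pow(Add(-2, -36), 2)), Rational(1, 2)), Rational(54217, 3)), -1) = Pow(Add(Pow(Add(21025, Pow(-38, 2)), Rational(1, 2)), Rational(54217, 3)), -1) = Pow(Add(Pow(Add(21025, 1444), Rational(1, 2)), Rational(54217, 3)), -1) = Pow(Add(Pow(22469, Rational(1, 2)), Rational(54217, 3)), -1) = Pow(Add(Rational(54217, 3), Pow(22469, Rational(1, 2))), -1)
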